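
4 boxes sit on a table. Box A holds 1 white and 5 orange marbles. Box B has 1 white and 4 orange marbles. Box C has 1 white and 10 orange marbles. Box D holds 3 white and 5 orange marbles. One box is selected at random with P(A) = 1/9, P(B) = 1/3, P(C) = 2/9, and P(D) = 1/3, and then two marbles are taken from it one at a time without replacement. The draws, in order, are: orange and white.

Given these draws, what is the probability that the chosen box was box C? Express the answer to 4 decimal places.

Compute the likelihood of the observed sequence for each case: P(data | box A) = (5/6)(1/5) = 0.16667; P(data | box B) = (4/5)(1/4) = 0.2; P(data | box C) = (10/11)(1/10) = 0.090909; P(data | box D) = (5/8)(3/7) = 0.26786.
Multiplying each by its prior: 1/9 · 0.16667 = 0.018519, 1/3 · 0.2 = 0.066667, 2/9 · 0.090909 = 0.020202, 1/3 · 0.26786 = 0.089286; with total 0.19467.
By Bayes' rule, P(box C | data) = (0.020202) / (0.19467) = 0.10377.

0.1038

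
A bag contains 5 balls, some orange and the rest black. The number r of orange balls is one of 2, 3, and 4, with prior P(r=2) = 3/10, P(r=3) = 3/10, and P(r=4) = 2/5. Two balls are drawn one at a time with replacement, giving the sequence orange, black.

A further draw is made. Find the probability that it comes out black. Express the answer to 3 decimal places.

0.408

The likelihood of the observed sequence under each hypothesis: P(data | r = 2) = (2/5)(3/5) = 6/25; P(data | r = 3) = (3/5)(2/5) = 6/25; P(data | r = 4) = (4/5)(1/5) = 4/25.
The prior-weighted likelihoods are 3/10 · 6/25 = 9/125, 3/10 · 6/25 = 9/125, 2/5 · 4/25 = 8/125; summing to 26/125.
Normalising, the posterior is P(r = 2 | data) = 9/26, P(r = 3 | data) = 9/26, P(r = 4 | data) = 4/13.
So P(black next | data) = Σ P(black next | H) P(H | data) = (3/5)(9/26) + (2/5)(9/26) + (1/5)(4/13) = 53/130.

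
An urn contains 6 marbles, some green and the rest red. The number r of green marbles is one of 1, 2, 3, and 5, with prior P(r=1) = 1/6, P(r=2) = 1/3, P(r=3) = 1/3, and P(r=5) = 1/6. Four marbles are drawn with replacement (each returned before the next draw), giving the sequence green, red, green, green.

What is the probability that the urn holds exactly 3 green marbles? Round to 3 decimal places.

0.455

Compute the likelihood of the observed sequence for each case: P(data | r = 1) = (1/6)(5/6)(1/6)(1/6) = 0.003858; P(data | r = 2) = (2/6)(4/6)(2/6)(2/6) = 0.024691; P(data | r = 3) = (3/6)(3/6)(3/6)(3/6) = 0.0625; P(data | r = 5) = (5/6)(1/6)(5/6)(5/6) = 0.096451.
The prior-weighted likelihoods are 1/6 · 0.003858 = 0.000643, 1/3 · 0.024691 = 0.0082305, 1/3 · 0.0625 = 0.020833, 1/6 · 0.096451 = 0.016075; these sum to 0.045782.
So P(r = 3 | data) = (0.020833) / (0.045782) = 0.45506.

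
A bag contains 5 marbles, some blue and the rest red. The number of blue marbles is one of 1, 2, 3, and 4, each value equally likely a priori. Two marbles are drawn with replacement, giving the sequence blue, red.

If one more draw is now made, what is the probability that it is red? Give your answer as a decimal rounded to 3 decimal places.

0.500

For each hypothesis, P(data | H) works out to: P(data | r = 1) = (1/5)(4/5) = 4/25; P(data | r = 2) = (2/5)(3/5) = 6/25; P(data | r = 3) = (3/5)(2/5) = 6/25; P(data | r = 4) = (4/5)(1/5) = 4/25.
Weighting by the prior gives 1/4 · 4/25 = 1/25, 1/4 · 6/25 = 3/50, 1/4 · 6/25 = 3/50, 1/4 · 4/25 = 1/25; with total 1/5.
Normalising, the posterior is P(r = 1 | data) = 1/5, P(r = 2 | data) = 3/10, P(r = 3 | data) = 3/10, P(r = 4 | data) = 1/5.
The predictive probability is P(red next | data) = (4/5)(1/5) + (3/5)(3/10) + (2/5)(3/10) + (1/5)(1/5) = 1/2.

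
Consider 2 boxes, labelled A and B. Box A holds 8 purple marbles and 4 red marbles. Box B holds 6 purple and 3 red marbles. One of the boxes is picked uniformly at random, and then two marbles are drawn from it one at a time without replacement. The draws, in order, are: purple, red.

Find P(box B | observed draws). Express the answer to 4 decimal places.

0.5077

The likelihood of the observed sequence under each hypothesis: P(data | box A) = (8/12)(4/11) = 8/33; P(data | box B) = (6/9)(3/8) = 1/4.
Multiplying each by its prior: 1/2 · 8/33 = 4/33, 1/2 · 1/4 = 1/8; with total 65/264.
By Bayes' rule, P(box B | data) = (1/8) / (65/264) = 33/65.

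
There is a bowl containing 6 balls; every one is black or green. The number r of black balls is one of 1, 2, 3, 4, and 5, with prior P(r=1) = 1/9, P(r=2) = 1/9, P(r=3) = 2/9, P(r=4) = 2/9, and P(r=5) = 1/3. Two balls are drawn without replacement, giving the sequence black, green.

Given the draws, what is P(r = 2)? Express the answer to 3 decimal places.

0.129

Under each hypothesis, the probability of the observed sequence is: P(data | r = 1) = (1/6)(5/5) = 1/6; P(data | r = 2) = (2/6)(4/5) = 4/15; P(data | r = 3) = (3/6)(3/5) = 3/10; P(data | r = 4) = (4/6)(2/5) = 4/15; P(data | r = 5) = (5/6)(1/5) = 1/6.
Weighting by the prior gives 1/9 · 1/6 = 1/54, 1/9 · 4/15 = 4/135, 2/9 · 3/10 = 1/15, 2/9 · 4/15 = 8/135, 1/3 · 1/6 = 1/18; with total 31/135.
So P(r = 2 | data) = (4/135) / (31/135) = 4/31.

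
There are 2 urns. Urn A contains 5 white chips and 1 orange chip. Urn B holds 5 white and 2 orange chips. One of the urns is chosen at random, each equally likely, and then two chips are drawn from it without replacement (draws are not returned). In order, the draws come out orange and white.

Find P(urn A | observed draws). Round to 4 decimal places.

Under each hypothesis, the probability of the observed sequence is: P(data | urn A) = (1/6)(5/5) = 1/6; P(data | urn B) = (2/7)(5/6) = 5/21.
Multiplying each by its prior: 1/2 · 1/6 = 1/12, 1/2 · 5/21 = 5/42; with total 17/84.
Hence P(urn A | data) = (1/12) / (17/84) = 7/17.

0.4118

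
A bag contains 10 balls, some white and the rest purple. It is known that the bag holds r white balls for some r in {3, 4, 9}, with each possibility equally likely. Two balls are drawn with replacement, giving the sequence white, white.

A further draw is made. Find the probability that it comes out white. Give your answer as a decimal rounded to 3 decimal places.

Compute the likelihood of the observed sequence for each case: P(data | r = 3) = (3/10)(3/10) = 9/100; P(data | r = 4) = (4/10)(4/10) = 4/25; P(data | r = 9) = (9/10)(9/10) = 81/100.
The prior-weighted likelihoods are 1/3 · 9/100 = 3/100, 1/3 · 4/25 = 4/75, 1/3 · 81/100 = 27/100; summing to 53/150.
The posterior is then P(r = 3 | data) = 9/106, P(r = 4 | data) = 8/53, P(r = 9 | data) = 81/106.
So P(white next | data) = Σ P(white next | H) P(H | data) = (3/10)(9/106) + (2/5)(8/53) + (9/10)(81/106) = 41/53.

0.774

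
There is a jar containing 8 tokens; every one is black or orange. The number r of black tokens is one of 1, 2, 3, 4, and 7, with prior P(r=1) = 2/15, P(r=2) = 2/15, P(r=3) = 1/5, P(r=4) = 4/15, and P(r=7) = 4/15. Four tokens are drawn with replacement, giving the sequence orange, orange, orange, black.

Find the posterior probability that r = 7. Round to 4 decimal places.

The likelihood of the observed sequence under each hypothesis: P(data | r = 1) = (7/8)(7/8)(7/8)(1/8) = 0.08374; P(data | r = 2) = (6/8)(6/8)(6/8)(2/8) = 0.10547; P(data | r = 3) = (5/8)(5/8)(5/8)(3/8) = 0.091553; P(data | r = 4) = (4/8)(4/8)(4/8)(4/8) = 0.0625; P(data | r = 7) = (1/8)(1/8)(1/8)(7/8) = 0.001709.
The prior-weighted likelihoods are 2/15 · 0.08374 = 0.011165, 2/15 · 0.10547 = 0.014063, 1/5 · 0.091553 = 0.018311, 4/15 · 0.0625 = 0.016667, 4/15 · 0.001709 = 0.00045573; these sum to 0.060661.
Therefore the posterior P(r = 7 | data) = (0.00045573) / (0.060661) = 0.0075127.

0.0075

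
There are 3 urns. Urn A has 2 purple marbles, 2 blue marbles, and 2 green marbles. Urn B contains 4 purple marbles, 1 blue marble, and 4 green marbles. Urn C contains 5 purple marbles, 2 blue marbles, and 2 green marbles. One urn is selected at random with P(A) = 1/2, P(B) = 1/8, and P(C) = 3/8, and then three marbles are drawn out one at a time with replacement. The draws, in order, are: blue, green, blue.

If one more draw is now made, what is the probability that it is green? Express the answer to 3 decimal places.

For each hypothesis, P(data | H) works out to: P(data | urn A) = (2/6)(2/6)(2/6) = 0.037037; P(data | urn B) = (1/9)(4/9)(1/9) = 0.005487; P(data | urn C) = (2/9)(2/9)(2/9) = 0.010974.
Multiplying each by its prior: 1/2 · 0.037037 = 0.018519, 1/8 · 0.005487 = 0.00068587, 3/8 · 0.010974 = 0.0041152; summing to 0.02332.
The posterior is then P(urn A | data) = 0.79412, P(urn B | data) = 0.029412, P(urn C | data) = 0.17647.
Averaging over the posterior, P(green next | data) = (1/3)(0.79412) + (4/9)(0.029412) + (2/9)(0.17647) = 0.31699.

0.317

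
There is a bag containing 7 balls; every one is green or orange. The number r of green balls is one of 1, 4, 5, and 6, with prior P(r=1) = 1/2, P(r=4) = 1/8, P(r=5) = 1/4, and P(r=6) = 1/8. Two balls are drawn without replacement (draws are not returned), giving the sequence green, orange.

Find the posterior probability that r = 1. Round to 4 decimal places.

The likelihood of the observed sequence under each hypothesis: P(data | r = 1) = (1/7)(6/6) = 1/7; P(data | r = 4) = (4/7)(3/6) = 2/7; P(data | r = 5) = (5/7)(2/6) = 5/21; P(data | r = 6) = (6/7)(1/6) = 1/7.
The prior-weighted likelihoods are 1/2 · 1/7 = 1/14, 1/8 · 2/7 = 1/28, 1/4 · 5/21 = 5/84, 1/8 · 1/7 = 1/56; these sum to 31/168.
Therefore the posterior P(r = 1 | data) = (1/14) / (31/168) = 12/31.

0.3871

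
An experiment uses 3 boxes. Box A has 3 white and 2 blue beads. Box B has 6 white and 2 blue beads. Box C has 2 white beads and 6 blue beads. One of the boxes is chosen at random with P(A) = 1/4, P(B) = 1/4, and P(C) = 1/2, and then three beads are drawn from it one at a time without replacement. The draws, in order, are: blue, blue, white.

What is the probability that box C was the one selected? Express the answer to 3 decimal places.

Compute the likelihood of the observed sequence for each case: P(data | box A) = (2/5)(1/4)(3/3) = 1/10; P(data | box B) = (2/8)(1/7)(6/6) = 1/28; P(data | box C) = (6/8)(5/7)(2/6) = 5/28.
The prior-weighted likelihoods are 1/4 · 1/10 = 1/40, 1/4 · 1/28 = 1/112, 1/2 · 5/28 = 5/56; these sum to 69/560.
By Bayes' rule, P(box C | data) = (5/56) / (69/560) = 50/69.

0.725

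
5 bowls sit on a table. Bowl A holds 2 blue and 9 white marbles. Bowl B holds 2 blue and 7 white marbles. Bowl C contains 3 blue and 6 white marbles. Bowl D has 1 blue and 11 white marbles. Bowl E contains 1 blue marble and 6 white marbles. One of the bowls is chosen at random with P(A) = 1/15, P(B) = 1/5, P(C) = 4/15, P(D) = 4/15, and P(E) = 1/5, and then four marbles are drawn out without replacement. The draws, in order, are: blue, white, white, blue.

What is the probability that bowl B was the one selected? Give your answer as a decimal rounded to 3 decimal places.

0.245

For each hypothesis, P(data | H) works out to: P(data | bowl A) = (2/11)(9/10)(8/9)(1/8) = 0.018182; P(data | bowl B) = (2/9)(7/8)(6/7)(1/6) = 0.027778; P(data | bowl C) = (3/9)(6/8)(5/7)(2/6) = 0.059524; P(data | bowl D) = (1/12)(11/11)(10/10)(0/9) = 0; P(data | bowl E) = (1/7)(6/6)(5/5)(0/4) = 0.
The prior-weighted likelihoods are 1/15 · 0.018182 = 0.0012121, 1/5 · 0.027778 = 0.0055556, 4/15 · 0.059524 = 0.015873, 4/15 · 0 = 0, 1/5 · 0 = 0; these sum to 0.022641.
Hence P(bowl B | data) = (0.0055556) / (0.022641) = 0.24538.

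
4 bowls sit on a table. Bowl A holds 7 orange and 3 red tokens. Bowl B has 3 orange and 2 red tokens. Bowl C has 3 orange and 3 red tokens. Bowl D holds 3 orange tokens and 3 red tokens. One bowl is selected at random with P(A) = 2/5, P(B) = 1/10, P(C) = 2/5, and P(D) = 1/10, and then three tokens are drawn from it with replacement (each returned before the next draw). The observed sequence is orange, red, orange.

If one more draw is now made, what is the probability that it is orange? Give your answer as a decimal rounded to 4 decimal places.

0.5973

Compute the likelihood of the observed sequence for each case: P(data | bowl A) = (7/10)(3/10)(7/10) = 0.147; P(data | bowl B) = (3/5)(2/5)(3/5) = 0.144; P(data | bowl C) = (3/6)(3/6)(3/6) = 0.125; P(data | bowl D) = (3/6)(3/6)(3/6) = 0.125.
Weighting by the prior gives 2/5 · 0.147 = 0.0588, 1/10 · 0.144 = 0.0144, 2/5 · 0.125 = 0.05, 1/10 · 0.125 = 0.0125; with total 0.1357.
Dividing through by the total gives posterior P(bowl A | data) = 0.43331, P(bowl B | data) = 0.10612, P(bowl C | data) = 0.36846, P(bowl D | data) = 0.092115.
Averaging over the posterior, P(orange next | data) = (7/10)(0.43331) + (3/5)(0.10612) + (1/2)(0.36846) + (1/2)(0.092115) = 0.59727.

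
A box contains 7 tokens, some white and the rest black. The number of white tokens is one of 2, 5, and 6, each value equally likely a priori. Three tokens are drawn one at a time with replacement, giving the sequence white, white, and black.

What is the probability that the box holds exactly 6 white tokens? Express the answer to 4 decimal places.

The likelihood of the observed sequence under each hypothesis: P(data | r = 2) = (2/7)(2/7)(5/7) = 0.058309; P(data | r = 5) = (5/7)(5/7)(2/7) = 0.14577; P(data | r = 6) = (6/7)(6/7)(1/7) = 0.10496.
Weighting by the prior gives 1/3 · 0.058309 = 0.019436, 1/3 · 0.14577 = 0.048591, 1/3 · 0.10496 = 0.034985; these sum to 0.10301.
Hence P(r = 6 | data) = (0.034985) / (0.10301) = 0.33962.

0.3396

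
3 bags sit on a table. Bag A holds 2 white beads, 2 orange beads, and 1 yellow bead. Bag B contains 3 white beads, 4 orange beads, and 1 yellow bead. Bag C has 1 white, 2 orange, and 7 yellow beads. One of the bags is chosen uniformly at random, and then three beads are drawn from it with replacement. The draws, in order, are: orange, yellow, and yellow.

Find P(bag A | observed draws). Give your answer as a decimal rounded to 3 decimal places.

0.131

The likelihood of the observed sequence under each hypothesis: P(data | bag A) = (2/5)(1/5)(1/5) = 0.016; P(data | bag B) = (4/8)(1/8)(1/8) = 0.0078125; P(data | bag C) = (2/10)(7/10)(7/10) = 0.098.
Multiplying each by its prior: 1/3 · 0.016 = 0.0053333, 1/3 · 0.0078125 = 0.0026042, 1/3 · 0.098 = 0.032667; summing to 0.040604.
So P(bag A | data) = (0.0053333) / (0.040604) = 0.13135.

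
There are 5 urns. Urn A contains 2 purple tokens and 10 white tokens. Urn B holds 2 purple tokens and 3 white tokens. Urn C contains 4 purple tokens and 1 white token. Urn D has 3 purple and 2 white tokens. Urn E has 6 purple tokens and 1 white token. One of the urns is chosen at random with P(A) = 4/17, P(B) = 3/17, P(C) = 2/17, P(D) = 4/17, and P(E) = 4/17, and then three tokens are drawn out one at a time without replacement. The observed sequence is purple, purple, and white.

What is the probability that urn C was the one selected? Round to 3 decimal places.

Compute the likelihood of the observed sequence for each case: P(data | urn A) = (2/12)(1/11)(10/10) = 0.015152; P(data | urn B) = (2/5)(1/4)(3/3) = 0.1; P(data | urn C) = (4/5)(3/4)(1/3) = 0.2; P(data | urn D) = (3/5)(2/4)(2/3) = 0.2; P(data | urn E) = (6/7)(5/6)(1/5) = 0.14286.
Multiplying each by its prior: 4/17 · 0.015152 = 0.0035651, 3/17 · 0.1 = 0.017647, 2/17 · 0.2 = 0.023529, 4/17 · 0.2 = 0.047059, 4/17 · 0.14286 = 0.033613; these sum to 0.12541.
Therefore the posterior P(urn C | data) = (0.023529) / (0.12541) = 0.18761.

0.188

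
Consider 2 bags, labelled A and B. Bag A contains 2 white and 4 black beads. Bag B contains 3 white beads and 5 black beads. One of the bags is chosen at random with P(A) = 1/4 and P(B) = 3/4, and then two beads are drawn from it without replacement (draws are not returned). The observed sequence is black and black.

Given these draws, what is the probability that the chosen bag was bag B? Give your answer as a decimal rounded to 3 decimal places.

Under each hypothesis, the probability of the observed sequence is: P(data | bag A) = (4/6)(3/5) = 2/5; P(data | bag B) = (5/8)(4/7) = 5/14.
The prior-weighted likelihoods are 1/4 · 2/5 = 1/10, 3/4 · 5/14 = 15/56; these sum to 103/280.
So P(bag B | data) = (15/56) / (103/280) = 75/103.

0.728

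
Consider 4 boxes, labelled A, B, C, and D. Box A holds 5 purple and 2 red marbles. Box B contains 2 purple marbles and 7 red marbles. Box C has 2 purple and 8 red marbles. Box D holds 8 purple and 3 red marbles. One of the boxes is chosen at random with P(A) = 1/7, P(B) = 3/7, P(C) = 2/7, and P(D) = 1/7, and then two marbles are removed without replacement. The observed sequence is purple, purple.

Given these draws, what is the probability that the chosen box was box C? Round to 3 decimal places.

0.040

The likelihood of the observed sequence under each hypothesis: P(data | box A) = (5/7)(4/6) = 0.47619; P(data | box B) = (2/9)(1/8) = 0.027778; P(data | box C) = (2/10)(1/9) = 0.022222; P(data | box D) = (8/11)(7/10) = 0.50909.
Weighting by the prior gives 1/7 · 0.47619 = 0.068027, 3/7 · 0.027778 = 0.011905, 2/7 · 0.022222 = 0.0063492, 1/7 · 0.50909 = 0.072727; with total 0.15901.
Therefore the posterior P(box C | data) = (0.0063492) / (0.15901) = 0.03993.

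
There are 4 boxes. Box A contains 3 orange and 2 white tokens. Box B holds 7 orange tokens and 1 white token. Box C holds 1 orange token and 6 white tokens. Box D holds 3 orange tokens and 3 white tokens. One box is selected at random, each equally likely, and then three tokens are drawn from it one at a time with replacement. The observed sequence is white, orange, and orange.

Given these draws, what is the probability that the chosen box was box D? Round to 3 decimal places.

0.327

For each hypothesis, P(data | H) works out to: P(data | box A) = (2/5)(3/5)(3/5) = 0.144; P(data | box B) = (1/8)(7/8)(7/8) = 0.095703; P(data | box C) = (6/7)(1/7)(1/7) = 0.017493; P(data | box D) = (3/6)(3/6)(3/6) = 0.125.
Weighting by the prior gives 1/4 · 0.144 = 0.036, 1/4 · 0.095703 = 0.023926, 1/4 · 0.017493 = 0.0043732, 1/4 · 0.125 = 0.03125; summing to 0.095549.
Hence P(box D | data) = (0.03125) / (0.095549) = 0.32706.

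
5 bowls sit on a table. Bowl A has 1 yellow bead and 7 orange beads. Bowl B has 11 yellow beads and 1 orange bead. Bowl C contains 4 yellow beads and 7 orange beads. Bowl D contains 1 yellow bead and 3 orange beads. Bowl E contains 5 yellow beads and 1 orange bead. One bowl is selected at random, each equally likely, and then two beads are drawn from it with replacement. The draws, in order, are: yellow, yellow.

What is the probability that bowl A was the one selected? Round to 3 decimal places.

0.009

For each hypothesis, P(data | H) works out to: P(data | bowl A) = (1/8)(1/8) = 0.015625; P(data | bowl B) = (11/12)(11/12) = 0.84028; P(data | bowl C) = (4/11)(4/11) = 0.13223; P(data | bowl D) = (1/4)(1/4) = 0.0625; P(data | bowl E) = (5/6)(5/6) = 0.69444.
Weighting by the prior gives 1/5 · 0.015625 = 0.003125, 1/5 · 0.84028 = 0.16806, 1/5 · 0.13223 = 0.026446, 1/5 · 0.0625 = 0.0125, 1/5 · 0.69444 = 0.13889; with total 0.34902.
Hence P(bowl A | data) = (0.003125) / (0.34902) = 0.0089538.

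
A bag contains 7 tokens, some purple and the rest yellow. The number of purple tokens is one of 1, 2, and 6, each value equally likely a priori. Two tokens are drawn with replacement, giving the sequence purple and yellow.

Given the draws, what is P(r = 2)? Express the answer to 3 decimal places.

For each hypothesis, P(data | H) works out to: P(data | r = 1) = (1/7)(6/7) = 6/49; P(data | r = 2) = (2/7)(5/7) = 10/49; P(data | r = 6) = (6/7)(1/7) = 6/49.
Weighting by the prior gives 1/3 · 6/49 = 2/49, 1/3 · 10/49 = 10/147, 1/3 · 6/49 = 2/49; summing to 22/147.
Therefore the posterior P(r = 2 | data) = (10/147) / (22/147) = 5/11.

0.455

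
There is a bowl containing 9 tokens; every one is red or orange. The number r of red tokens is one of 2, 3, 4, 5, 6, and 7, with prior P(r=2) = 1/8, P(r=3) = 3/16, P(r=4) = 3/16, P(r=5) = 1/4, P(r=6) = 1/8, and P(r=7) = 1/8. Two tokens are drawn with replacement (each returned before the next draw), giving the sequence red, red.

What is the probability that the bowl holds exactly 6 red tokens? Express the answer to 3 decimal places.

Under each hypothesis, the probability of the observed sequence is: P(data | r = 2) = (2/9)(2/9) = 0.049383; P(data | r = 3) = (3/9)(3/9) = 0.11111; P(data | r = 4) = (4/9)(4/9) = 0.19753; P(data | r = 5) = (5/9)(5/9) = 0.30864; P(data | r = 6) = (6/9)(6/9) = 0.44444; P(data | r = 7) = (7/9)(7/9) = 0.60494.
The prior-weighted likelihoods are 1/8 · 0.049383 = 0.0061728, 3/16 · 0.11111 = 0.020833, 3/16 · 0.19753 = 0.037037, 1/4 · 0.30864 = 0.07716, 1/8 · 0.44444 = 0.055556, 1/8 · 0.60494 = 0.075617; with total 0.27238.
Hence P(r = 6 | data) = (0.055556) / (0.27238) = 0.20397.

0.204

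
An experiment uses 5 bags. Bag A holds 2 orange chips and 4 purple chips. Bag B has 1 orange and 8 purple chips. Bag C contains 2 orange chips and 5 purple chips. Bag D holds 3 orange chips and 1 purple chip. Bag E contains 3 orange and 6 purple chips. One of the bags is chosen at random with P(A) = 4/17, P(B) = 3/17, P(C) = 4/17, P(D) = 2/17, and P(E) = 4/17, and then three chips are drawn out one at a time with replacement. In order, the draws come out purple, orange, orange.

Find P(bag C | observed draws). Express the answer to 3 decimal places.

0.205

For each hypothesis, P(data | H) works out to: P(data | bag A) = (4/6)(2/6)(2/6) = 0.074074; P(data | bag B) = (8/9)(1/9)(1/9) = 0.010974; P(data | bag C) = (5/7)(2/7)(2/7) = 0.058309; P(data | bag D) = (1/4)(3/4)(3/4) = 0.14062; P(data | bag E) = (6/9)(3/9)(3/9) = 0.074074.
The prior-weighted likelihoods are 4/17 · 0.074074 = 0.017429, 3/17 · 0.010974 = 0.0019366, 4/17 · 0.058309 = 0.01372, 2/17 · 0.14062 = 0.016544, 4/17 · 0.074074 = 0.017429; these sum to 0.067059.
Hence P(bag C | data) = (0.01372) / (0.067059) = 0.20459.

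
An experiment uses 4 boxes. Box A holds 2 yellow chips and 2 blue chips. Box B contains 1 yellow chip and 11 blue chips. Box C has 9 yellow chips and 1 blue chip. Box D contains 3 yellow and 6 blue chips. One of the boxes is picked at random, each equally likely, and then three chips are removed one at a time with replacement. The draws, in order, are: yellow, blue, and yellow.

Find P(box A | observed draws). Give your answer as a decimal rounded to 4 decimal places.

Compute the likelihood of the observed sequence for each case: P(data | box A) = (2/4)(2/4)(2/4) = 0.125; P(data | box B) = (1/12)(11/12)(1/12) = 0.0063657; P(data | box C) = (9/10)(1/10)(9/10) = 0.081; P(data | box D) = (3/9)(6/9)(3/9) = 0.074074.
Multiplying each by its prior: 1/4 · 0.125 = 0.03125, 1/4 · 0.0063657 = 0.0015914, 1/4 · 0.081 = 0.02025, 1/4 · 0.074074 = 0.018519; with total 0.07161.
So P(box A | data) = (0.03125) / (0.07161) = 0.43639.

0.4364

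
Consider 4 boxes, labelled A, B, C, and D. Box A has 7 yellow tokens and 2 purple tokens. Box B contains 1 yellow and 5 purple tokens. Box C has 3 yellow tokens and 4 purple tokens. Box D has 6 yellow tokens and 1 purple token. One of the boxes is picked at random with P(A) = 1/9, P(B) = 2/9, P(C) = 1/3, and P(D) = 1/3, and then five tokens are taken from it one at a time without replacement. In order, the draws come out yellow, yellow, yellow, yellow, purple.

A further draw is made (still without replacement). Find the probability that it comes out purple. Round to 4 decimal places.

0.0515

The likelihood of the observed sequence under each hypothesis: P(data | box A) = (7/9)(6/8)(5/7)(4/6)(2/5) = 1/9; P(data | box B) = (1/6)(0/5) = 0; P(data | box C) = (3/7)(2/6)(1/5)(0/4) = 0; P(data | box D) = (6/7)(5/6)(4/5)(3/4)(1/3) = 1/7.
Multiplying each by its prior: 1/9 · 1/9 = 1/81, 2/9 · 0 = 0, 1/3 · 0 = 0, 1/3 · 1/7 = 1/21; summing to 34/567.
Dividing through by the total gives posterior P(box A | data) = 7/34, P(box B | data) = 0, P(box C | data) = 0, P(box D | data) = 27/34.
Averaging over the posterior, P(purple next | data) = (1/4)(7/34) + (0)(27/34) = 7/136.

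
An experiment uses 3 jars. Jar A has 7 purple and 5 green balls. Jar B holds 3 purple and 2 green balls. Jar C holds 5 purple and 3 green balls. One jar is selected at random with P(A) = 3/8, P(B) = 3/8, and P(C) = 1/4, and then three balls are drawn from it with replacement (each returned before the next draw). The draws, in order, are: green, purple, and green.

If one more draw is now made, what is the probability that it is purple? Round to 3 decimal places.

0.599

The likelihood of the observed sequence under each hypothesis: P(data | jar A) = (5/12)(7/12)(5/12) = 0.10127; P(data | jar B) = (2/5)(3/5)(2/5) = 0.096; P(data | jar C) = (3/8)(5/8)(3/8) = 0.087891.
Multiplying each by its prior: 3/8 · 0.10127 = 0.037977, 3/8 · 0.096 = 0.036, 1/4 · 0.087891 = 0.021973; summing to 0.09595.
Normalising, the posterior is P(jar A | data) = 0.3958, P(jar B | data) = 0.3752, P(jar C | data) = 0.229.
So P(purple next | data) = Σ P(purple next | H) P(H | data) = (7/12)(0.3958) + (3/5)(0.3752) + (5/8)(0.229) = 0.59913.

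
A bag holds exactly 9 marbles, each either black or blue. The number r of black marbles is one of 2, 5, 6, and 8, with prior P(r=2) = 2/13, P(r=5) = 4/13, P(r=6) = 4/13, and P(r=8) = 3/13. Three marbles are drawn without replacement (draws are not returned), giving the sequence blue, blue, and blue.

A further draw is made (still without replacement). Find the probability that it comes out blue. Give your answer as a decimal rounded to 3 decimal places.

The likelihood of the observed sequence under each hypothesis: P(data | r = 2) = (7/9)(6/8)(5/7) = 5/12; P(data | r = 5) = (4/9)(3/8)(2/7) = 1/21; P(data | r = 6) = (3/9)(2/8)(1/7) = 1/84; P(data | r = 8) = (1/9)(0/8) = 0.
The prior-weighted likelihoods are 2/13 · 5/12 = 5/78, 4/13 · 1/21 = 4/273, 4/13 · 1/84 = 1/273, 3/13 · 0 = 0; these sum to 15/182.
Normalising, the posterior is P(r = 2 | data) = 7/9, P(r = 5 | data) = 8/45, P(r = 6 | data) = 2/45, P(r = 8 | data) = 0.
The predictive probability is P(blue next | data) = (2/3)(7/9) + (1/6)(8/45) + (0)(2/45) = 74/135.

0.548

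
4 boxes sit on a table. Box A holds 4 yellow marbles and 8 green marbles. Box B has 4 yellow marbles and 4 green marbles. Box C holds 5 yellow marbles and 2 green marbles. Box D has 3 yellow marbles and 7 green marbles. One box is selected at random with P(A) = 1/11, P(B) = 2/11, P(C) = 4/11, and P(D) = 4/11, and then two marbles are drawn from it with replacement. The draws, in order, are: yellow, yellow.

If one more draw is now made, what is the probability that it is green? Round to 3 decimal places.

0.385

The likelihood of the observed sequence under each hypothesis: P(data | box A) = (4/12)(4/12) = 0.11111; P(data | box B) = (4/8)(4/8) = 0.25; P(data | box C) = (5/7)(5/7) = 0.5102; P(data | box D) = (3/10)(3/10) = 0.09.
Weighting by the prior gives 1/11 · 0.11111 = 0.010101, 2/11 · 0.25 = 0.045455, 4/11 · 0.5102 = 0.18553, 4/11 · 0.09 = 0.032727; these sum to 0.27381.
Normalising, the posterior is P(box A | data) = 0.03689, P(box B | data) = 0.16601, P(box C | data) = 0.67758, P(box D | data) = 0.11952.
So P(green next | data) = Σ P(green next | H) P(H | data) = (2/3)(0.03689) + (1/2)(0.16601) + (2/7)(0.67758) + (7/10)(0.11952) = 0.38486.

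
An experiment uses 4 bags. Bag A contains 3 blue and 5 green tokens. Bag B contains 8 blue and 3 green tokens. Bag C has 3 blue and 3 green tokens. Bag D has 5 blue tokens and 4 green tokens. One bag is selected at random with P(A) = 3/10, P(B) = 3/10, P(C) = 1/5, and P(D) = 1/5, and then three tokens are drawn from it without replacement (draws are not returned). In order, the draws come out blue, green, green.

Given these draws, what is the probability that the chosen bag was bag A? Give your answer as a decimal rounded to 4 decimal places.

Under each hypothesis, the probability of the observed sequence is: P(data | bag A) = (3/8)(5/7)(4/6) = 0.17857; P(data | bag B) = (8/11)(3/10)(2/9) = 0.048485; P(data | bag C) = (3/6)(3/5)(2/4) = 0.15; P(data | bag D) = (5/9)(4/8)(3/7) = 0.11905.
Multiplying each by its prior: 3/10 · 0.17857 = 0.053571, 3/10 · 0.048485 = 0.014545, 1/5 · 0.15 = 0.03, 1/5 · 0.11905 = 0.02381; summing to 0.12193.
So P(bag A | data) = (0.053571) / (0.12193) = 0.43938.

0.4394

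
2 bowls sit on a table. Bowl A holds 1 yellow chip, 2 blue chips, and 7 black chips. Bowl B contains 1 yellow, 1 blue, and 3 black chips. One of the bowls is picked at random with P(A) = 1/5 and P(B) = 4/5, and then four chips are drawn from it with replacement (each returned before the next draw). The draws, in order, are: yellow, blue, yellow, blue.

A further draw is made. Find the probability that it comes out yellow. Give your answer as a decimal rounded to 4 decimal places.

0.1941

For each hypothesis, P(data | H) works out to: P(data | bowl A) = (1/10)(2/10)(1/10)(2/10) = 0.0004; P(data | bowl B) = (1/5)(1/5)(1/5)(1/5) = 0.0016.
Multiplying each by its prior: 1/5 · 0.0004 = 8e-05, 4/5 · 0.0016 = 0.00128; with total 0.00136.
The posterior is then P(bowl A | data) = 0.058824, P(bowl B | data) = 0.94118.
Averaging over the posterior, P(yellow next | data) = (1/10)(0.058824) + (1/5)(0.94118) = 0.19412.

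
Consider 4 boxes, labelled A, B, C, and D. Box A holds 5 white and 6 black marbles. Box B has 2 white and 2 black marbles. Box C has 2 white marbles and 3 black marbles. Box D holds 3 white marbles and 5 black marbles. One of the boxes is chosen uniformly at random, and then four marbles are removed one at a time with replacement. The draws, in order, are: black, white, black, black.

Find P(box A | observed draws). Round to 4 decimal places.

0.2348

The likelihood of the observed sequence under each hypothesis: P(data | box A) = (6/11)(5/11)(6/11)(6/11) = 0.073765; P(data | box B) = (2/4)(2/4)(2/4)(2/4) = 0.0625; P(data | box C) = (3/5)(2/5)(3/5)(3/5) = 0.0864; P(data | box D) = (5/8)(3/8)(5/8)(5/8) = 0.091553.
Weighting by the prior gives 1/4 · 0.073765 = 0.018441, 1/4 · 0.0625 = 0.015625, 1/4 · 0.0864 = 0.0216, 1/4 · 0.091553 = 0.022888; these sum to 0.078555.
So P(box A | data) = (0.018441) / (0.078555) = 0.23476.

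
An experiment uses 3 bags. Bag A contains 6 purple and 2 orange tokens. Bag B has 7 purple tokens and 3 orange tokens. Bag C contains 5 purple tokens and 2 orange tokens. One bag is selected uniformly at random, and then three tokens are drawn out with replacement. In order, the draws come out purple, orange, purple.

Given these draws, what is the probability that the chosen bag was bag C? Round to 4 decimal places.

Compute the likelihood of the observed sequence for each case: P(data | bag A) = (6/8)(2/8)(6/8) = 0.14062; P(data | bag B) = (7/10)(3/10)(7/10) = 0.147; P(data | bag C) = (5/7)(2/7)(5/7) = 0.14577.
The prior-weighted likelihoods are 1/3 · 0.14062 = 0.046875, 1/3 · 0.147 = 0.049, 1/3 · 0.14577 = 0.048591; these sum to 0.14447.
So P(bag C | data) = (0.048591) / (0.14447) = 0.33635.

0.3363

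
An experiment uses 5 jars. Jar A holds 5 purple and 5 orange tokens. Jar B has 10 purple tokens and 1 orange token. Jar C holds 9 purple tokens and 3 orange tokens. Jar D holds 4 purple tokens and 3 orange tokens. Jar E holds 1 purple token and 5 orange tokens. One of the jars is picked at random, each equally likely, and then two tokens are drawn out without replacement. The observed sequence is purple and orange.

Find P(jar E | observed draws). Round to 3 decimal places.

Compute the likelihood of the observed sequence for each case: P(data | jar A) = (5/10)(5/9) = 0.27778; P(data | jar B) = (10/11)(1/10) = 0.090909; P(data | jar C) = (9/12)(3/11) = 0.20455; P(data | jar D) = (4/7)(3/6) = 0.28571; P(data | jar E) = (1/6)(5/5) = 0.16667.
Multiplying each by its prior: 1/5 · 0.27778 = 0.055556, 1/5 · 0.090909 = 0.018182, 1/5 · 0.20455 = 0.040909, 1/5 · 0.28571 = 0.057143, 1/5 · 0.16667 = 0.033333; summing to 0.20512.
Therefore the posterior P(jar E | data) = (0.033333) / (0.20512) = 0.1625.

0.163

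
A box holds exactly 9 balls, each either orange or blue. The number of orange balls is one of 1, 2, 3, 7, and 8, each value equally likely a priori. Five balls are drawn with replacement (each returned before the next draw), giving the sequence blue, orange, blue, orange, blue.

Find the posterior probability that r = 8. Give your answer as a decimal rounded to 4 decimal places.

0.0149

Compute the likelihood of the observed sequence for each case: P(data | r = 1) = (8/9)(1/9)(8/9)(1/9)(8/9) = 0.0086708; P(data | r = 2) = (7/9)(2/9)(7/9)(2/9)(7/9) = 0.023235; P(data | r = 3) = (6/9)(3/9)(6/9)(3/9)(6/9) = 0.032922; P(data | r = 7) = (2/9)(7/9)(2/9)(7/9)(2/9) = 0.0066386; P(data | r = 8) = (1/9)(8/9)(1/9)(8/9)(1/9) = 0.0010838.
The prior-weighted likelihoods are 1/5 · 0.0086708 = 0.0017342, 1/5 · 0.023235 = 0.004647, 1/5 · 0.032922 = 0.0065844, 1/5 · 0.0066386 = 0.0013277, 1/5 · 0.0010838 = 0.00021677; these sum to 0.01451.
So P(r = 8 | data) = (0.00021677) / (0.01451) = 0.014939.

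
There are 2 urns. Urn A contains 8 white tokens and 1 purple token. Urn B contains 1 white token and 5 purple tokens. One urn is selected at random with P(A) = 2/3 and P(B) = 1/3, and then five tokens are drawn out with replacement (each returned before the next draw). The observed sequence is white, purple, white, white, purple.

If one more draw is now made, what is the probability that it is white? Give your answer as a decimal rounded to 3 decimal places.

0.776

The likelihood of the observed sequence under each hypothesis: P(data | urn A) = (8/9)(1/9)(8/9)(8/9)(1/9) = 0.0086708; P(data | urn B) = (1/6)(5/6)(1/6)(1/6)(5/6) = 0.003215.
Multiplying each by its prior: 2/3 · 0.0086708 = 0.0057805, 1/3 · 0.003215 = 0.0010717; with total 0.0068522.
The posterior is then P(urn A | data) = 0.8436, P(urn B | data) = 0.1564.
Averaging over the posterior, P(white next | data) = (8/9)(0.8436) + (1/6)(0.1564) = 0.77593.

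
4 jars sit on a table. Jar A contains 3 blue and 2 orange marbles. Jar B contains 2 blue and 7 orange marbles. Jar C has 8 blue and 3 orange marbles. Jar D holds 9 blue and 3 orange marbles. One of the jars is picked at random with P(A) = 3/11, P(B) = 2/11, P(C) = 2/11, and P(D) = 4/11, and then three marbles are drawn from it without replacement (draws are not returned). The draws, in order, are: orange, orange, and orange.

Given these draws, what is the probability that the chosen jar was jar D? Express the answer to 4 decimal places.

The likelihood of the observed sequence under each hypothesis: P(data | jar A) = (2/5)(1/4)(0/3) = 0; P(data | jar B) = (7/9)(6/8)(5/7) = 0.41667; P(data | jar C) = (3/11)(2/10)(1/9) = 0.0060606; P(data | jar D) = (3/12)(2/11)(1/10) = 0.0045455.
Multiplying each by its prior: 3/11 · 0 = 0, 2/11 · 0.41667 = 0.075758, 2/11 · 0.0060606 = 0.0011019, 4/11 · 0.0045455 = 0.0016529; these sum to 0.078512.
Hence P(jar D | data) = (0.0016529) / (0.078512) = 0.021053.

0.0211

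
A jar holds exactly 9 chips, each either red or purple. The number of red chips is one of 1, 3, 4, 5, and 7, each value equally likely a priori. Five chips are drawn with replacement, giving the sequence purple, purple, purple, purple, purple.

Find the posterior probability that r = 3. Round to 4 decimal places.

Under each hypothesis, the probability of the observed sequence is: P(data | r = 1) = (8/9)(8/9)(8/9)(8/9)(8/9) = 0.55493; P(data | r = 3) = (6/9)(6/9)(6/9)(6/9)(6/9) = 0.13169; P(data | r = 4) = (5/9)(5/9)(5/9)(5/9)(5/9) = 0.052922; P(data | r = 5) = (4/9)(4/9)(4/9)(4/9)(4/9) = 0.017342; P(data | r = 7) = (2/9)(2/9)(2/9)(2/9)(2/9) = 0.00054192.
Multiplying each by its prior: 1/5 · 0.55493 = 0.11099, 1/5 · 0.13169 = 0.026337, 1/5 · 0.052922 = 0.010584, 1/5 · 0.017342 = 0.0034683, 1/5 · 0.00054192 = 0.00010838; with total 0.15148.
Therefore the posterior P(r = 3 | data) = (0.026337) / (0.15148) = 0.17386.

0.1739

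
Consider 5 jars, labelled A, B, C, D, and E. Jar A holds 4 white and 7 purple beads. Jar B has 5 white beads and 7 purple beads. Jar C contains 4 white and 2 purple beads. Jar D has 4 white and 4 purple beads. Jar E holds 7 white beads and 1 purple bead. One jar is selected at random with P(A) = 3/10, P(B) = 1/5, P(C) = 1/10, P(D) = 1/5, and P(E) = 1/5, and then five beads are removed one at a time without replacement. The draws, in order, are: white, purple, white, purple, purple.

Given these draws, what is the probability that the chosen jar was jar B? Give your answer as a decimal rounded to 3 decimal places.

0.285

The likelihood of the observed sequence under each hypothesis: P(data | jar A) = (4/11)(7/10)(3/9)(6/8)(5/7) = 0.045455; P(data | jar B) = (5/12)(7/11)(4/10)(6/9)(5/8) = 0.044192; P(data | jar C) = (4/6)(2/5)(3/4)(1/3)(0/2) = 0; P(data | jar D) = (4/8)(4/7)(3/6)(3/5)(2/4) = 0.042857; P(data | jar E) = (7/8)(1/7)(6/6)(0/5) = 0.
The prior-weighted likelihoods are 3/10 · 0.045455 = 0.013636, 1/5 · 0.044192 = 0.0088384, 1/10 · 0 = 0, 1/5 · 0.042857 = 0.0085714, 1/5 · 0 = 0; summing to 0.031046.
Hence P(jar B | data) = (0.0088384) / (0.031046) = 0.28469.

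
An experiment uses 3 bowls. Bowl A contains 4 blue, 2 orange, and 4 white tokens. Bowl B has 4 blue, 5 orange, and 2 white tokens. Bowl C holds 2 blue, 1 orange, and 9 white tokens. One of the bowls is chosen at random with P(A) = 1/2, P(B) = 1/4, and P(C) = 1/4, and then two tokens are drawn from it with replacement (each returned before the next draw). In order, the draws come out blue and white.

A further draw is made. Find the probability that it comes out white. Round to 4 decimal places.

0.4574

Under each hypothesis, the probability of the observed sequence is: P(data | bowl A) = (4/10)(4/10) = 0.16; P(data | bowl B) = (4/11)(2/11) = 0.066116; P(data | bowl C) = (2/12)(9/12) = 0.125.
Weighting by the prior gives 1/2 · 0.16 = 0.08, 1/4 · 0.066116 = 0.016529, 1/4 · 0.125 = 0.03125; these sum to 0.12778.
Normalising, the posterior is P(bowl A | data) = 0.62608, P(bowl B | data) = 0.12936, P(bowl C | data) = 0.24456.
The predictive probability is P(white next | data) = (2/5)(0.62608) + (2/11)(0.12936) + (3/4)(0.24456) = 0.45737.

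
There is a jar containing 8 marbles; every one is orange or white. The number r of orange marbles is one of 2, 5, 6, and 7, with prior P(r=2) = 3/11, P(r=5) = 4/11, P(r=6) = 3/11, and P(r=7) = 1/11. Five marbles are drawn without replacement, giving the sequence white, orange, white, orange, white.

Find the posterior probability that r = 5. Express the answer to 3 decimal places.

Compute the likelihood of the observed sequence for each case: P(data | r = 2) = (6/8)(2/7)(5/6)(1/5)(4/4) = 1/28; P(data | r = 5) = (3/8)(5/7)(2/6)(4/5)(1/4) = 1/56; P(data | r = 6) = (2/8)(6/7)(1/6)(5/5)(0/4) = 0; P(data | r = 7) = (1/8)(7/7)(0/6) = 0.
Multiplying each by its prior: 3/11 · 1/28 = 3/308, 4/11 · 1/56 = 1/154, 3/11 · 0 = 0, 1/11 · 0 = 0; summing to 5/308.
By Bayes' rule, P(r = 5 | data) = (1/154) / (5/308) = 2/5.

0.400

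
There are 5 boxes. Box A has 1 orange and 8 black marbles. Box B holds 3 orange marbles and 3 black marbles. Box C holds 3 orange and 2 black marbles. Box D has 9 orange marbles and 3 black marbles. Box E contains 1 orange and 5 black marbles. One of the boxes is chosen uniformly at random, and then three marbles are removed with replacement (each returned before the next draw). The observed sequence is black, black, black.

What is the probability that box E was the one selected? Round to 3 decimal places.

Compute the likelihood of the observed sequence for each case: P(data | box A) = (8/9)(8/9)(8/9) = 0.70233; P(data | box B) = (3/6)(3/6)(3/6) = 0.125; P(data | box C) = (2/5)(2/5)(2/5) = 0.064; P(data | box D) = (3/12)(3/12)(3/12) = 0.015625; P(data | box E) = (5/6)(5/6)(5/6) = 0.5787.
Weighting by the prior gives 1/5 · 0.70233 = 0.14047, 1/5 · 0.125 = 0.025, 1/5 · 0.064 = 0.0128, 1/5 · 0.015625 = 0.003125, 1/5 · 0.5787 = 0.11574; summing to 0.29713.
Therefore the posterior P(box E | data) = (0.11574) / (0.29713) = 0.38953.

0.390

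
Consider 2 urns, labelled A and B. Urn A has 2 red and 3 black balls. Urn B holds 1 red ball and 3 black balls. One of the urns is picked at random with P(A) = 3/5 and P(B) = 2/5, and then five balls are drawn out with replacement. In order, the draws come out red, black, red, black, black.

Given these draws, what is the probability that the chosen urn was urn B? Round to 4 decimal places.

0.3371

For each hypothesis, P(data | H) works out to: P(data | urn A) = (2/5)(3/5)(2/5)(3/5)(3/5) = 0.03456; P(data | urn B) = (1/4)(3/4)(1/4)(3/4)(3/4) = 0.026367.
Weighting by the prior gives 3/5 · 0.03456 = 0.020736, 2/5 · 0.026367 = 0.010547; summing to 0.031283.
So P(urn B | data) = (0.010547) / (0.031283) = 0.33715.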